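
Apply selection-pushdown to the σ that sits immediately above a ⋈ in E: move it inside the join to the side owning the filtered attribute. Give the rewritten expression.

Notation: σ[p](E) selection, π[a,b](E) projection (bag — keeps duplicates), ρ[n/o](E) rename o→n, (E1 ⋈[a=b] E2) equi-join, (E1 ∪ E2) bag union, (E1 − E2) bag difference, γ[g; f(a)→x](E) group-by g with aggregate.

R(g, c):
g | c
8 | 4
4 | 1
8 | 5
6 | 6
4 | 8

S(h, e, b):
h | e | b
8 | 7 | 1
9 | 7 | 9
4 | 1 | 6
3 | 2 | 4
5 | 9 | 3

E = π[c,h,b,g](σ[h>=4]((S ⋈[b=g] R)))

σ filters on h, owned by the left side.
E' = π[c,h,b,g]((σ[h>=4](S) ⋈[b=g] R))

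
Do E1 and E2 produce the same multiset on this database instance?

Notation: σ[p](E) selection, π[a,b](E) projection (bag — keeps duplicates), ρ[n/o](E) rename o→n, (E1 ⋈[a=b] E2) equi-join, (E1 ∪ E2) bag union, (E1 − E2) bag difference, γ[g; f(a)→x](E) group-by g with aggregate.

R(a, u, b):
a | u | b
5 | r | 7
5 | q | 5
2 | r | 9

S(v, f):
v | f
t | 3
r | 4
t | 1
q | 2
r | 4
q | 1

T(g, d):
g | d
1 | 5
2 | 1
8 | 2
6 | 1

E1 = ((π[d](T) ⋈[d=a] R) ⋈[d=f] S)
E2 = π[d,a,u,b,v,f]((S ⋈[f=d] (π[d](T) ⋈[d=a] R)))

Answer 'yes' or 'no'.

E1 per-node cardinality:
  T → 4
  π[d](T) → 4
  R → 3
  (π[d](T) ⋈[d=a] R) → 3
  S → 6
  ((π[d](T) ⋈[d=a] R) ⋈[d=f] S) → 1
E2 per-node cardinality:
  S → 6
  T → 4
  π[d](T) → 4
  R → 3
  (π[d](T) ⋈[d=a] R) → 3
  (S ⋈[f=d] (π[d](T) ⋈[d=a] R)) → 1
  π[d,a,u,b,v,f]((S ⋈[f=d] (π[d](T) ⋈[d=a] R))) → 1

E1 and E2 produce the same multiset:
d | a | u | b | v | f
2 | 2 | r | 9 | q | 2

yes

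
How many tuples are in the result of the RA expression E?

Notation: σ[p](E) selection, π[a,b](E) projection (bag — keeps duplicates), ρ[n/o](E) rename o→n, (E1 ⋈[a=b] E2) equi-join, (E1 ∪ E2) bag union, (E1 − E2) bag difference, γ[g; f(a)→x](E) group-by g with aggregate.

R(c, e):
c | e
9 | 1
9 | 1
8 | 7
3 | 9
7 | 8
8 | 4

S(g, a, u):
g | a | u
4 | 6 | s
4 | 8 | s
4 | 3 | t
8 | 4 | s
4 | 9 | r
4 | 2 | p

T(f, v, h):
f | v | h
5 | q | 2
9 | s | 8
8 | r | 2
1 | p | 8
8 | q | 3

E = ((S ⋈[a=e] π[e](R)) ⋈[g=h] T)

Row counts bottom-up:
  S → 6
  R → 6
  π[e](R) → 6
  (S ⋈[a=e] π[e](R)) → 3
  T → 5
  ((S ⋈[a=e] π[e](R)) ⋈[g=h] T) → 2

|E| = 2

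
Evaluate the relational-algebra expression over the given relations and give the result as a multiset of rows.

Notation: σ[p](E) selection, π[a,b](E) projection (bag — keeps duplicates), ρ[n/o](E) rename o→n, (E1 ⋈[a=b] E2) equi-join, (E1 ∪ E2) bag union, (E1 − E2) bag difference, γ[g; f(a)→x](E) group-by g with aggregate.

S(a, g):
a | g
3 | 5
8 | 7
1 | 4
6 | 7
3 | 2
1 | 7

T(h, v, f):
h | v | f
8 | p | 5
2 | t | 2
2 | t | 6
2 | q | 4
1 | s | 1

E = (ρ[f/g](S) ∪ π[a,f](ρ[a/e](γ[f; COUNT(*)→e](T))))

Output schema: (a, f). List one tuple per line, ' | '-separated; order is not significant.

Per-node cardinality:
  S → 6
  ρ[f/g](S) → 6
  T → 5
  γ[f; COUNT(*)→e](T) → 5
  ρ[a/e](γ[f; COUNT(*)→e](T)) → 5
  π[a,f](ρ[a/e](γ[f; COUNT(*)→e](T))) → 5
  (ρ[f/g](S) ∪ π[a,f](ρ[a/e](γ[f; COUNT(*)→e](T)))) → 11

== RESULT ==
a | f
1 | 1
1 | 2
1 | 4
1 | 4
1 | 5
1 | 6
1 | 7
3 | 2
3 | 5
6 | 7
8 | 7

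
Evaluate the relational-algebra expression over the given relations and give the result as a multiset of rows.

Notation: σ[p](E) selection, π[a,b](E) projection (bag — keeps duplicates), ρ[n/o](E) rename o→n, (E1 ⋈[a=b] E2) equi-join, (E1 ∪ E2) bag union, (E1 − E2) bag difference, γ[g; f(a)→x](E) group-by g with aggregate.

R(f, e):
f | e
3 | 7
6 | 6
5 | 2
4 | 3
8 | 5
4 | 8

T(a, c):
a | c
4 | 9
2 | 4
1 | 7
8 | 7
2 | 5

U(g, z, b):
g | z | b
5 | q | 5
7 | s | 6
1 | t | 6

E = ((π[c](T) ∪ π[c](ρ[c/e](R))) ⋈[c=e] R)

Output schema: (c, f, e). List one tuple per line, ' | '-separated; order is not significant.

Stepwise |·|:
  T → 5
  π[c](T) → 5
  R → 6
  ρ[c/e](R) → 6
  π[c](ρ[c/e](R)) → 6
  (π[c](T) ∪ π[c](ρ[c/e](R))) → 11
  R → 6
  ((π[c](T) ∪ π[c](ρ[c/e](R))) ⋈[c=e] R) → 9

== RESULT ==
c | f | e
2 | 5 | 2
3 | 4 | 3
5 | 8 | 5
5 | 8 | 5
6 | 6 | 6
7 | 3 | 7
7 | 3 | 7
7 | 3 | 7
8 | 4 | 8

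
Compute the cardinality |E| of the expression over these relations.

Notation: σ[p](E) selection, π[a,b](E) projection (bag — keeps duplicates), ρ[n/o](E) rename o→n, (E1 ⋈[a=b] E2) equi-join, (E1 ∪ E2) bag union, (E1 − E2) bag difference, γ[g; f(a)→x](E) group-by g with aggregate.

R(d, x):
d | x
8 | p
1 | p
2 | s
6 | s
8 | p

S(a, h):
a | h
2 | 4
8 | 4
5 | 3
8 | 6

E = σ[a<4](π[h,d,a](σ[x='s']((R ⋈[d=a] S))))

Row counts bottom-up:
  R → 5
  S → 4
  (R ⋈[d=a] S) → 5
  σ[x='s']((R ⋈[d=a] S)) → 1
  π[h,d,a](σ[x='s']((R ⋈[d=a] S))) → 1
  σ[a<4](π[h,d,a](σ[x='s']((R ⋈[d=a] S)))) → 1

|E| = 1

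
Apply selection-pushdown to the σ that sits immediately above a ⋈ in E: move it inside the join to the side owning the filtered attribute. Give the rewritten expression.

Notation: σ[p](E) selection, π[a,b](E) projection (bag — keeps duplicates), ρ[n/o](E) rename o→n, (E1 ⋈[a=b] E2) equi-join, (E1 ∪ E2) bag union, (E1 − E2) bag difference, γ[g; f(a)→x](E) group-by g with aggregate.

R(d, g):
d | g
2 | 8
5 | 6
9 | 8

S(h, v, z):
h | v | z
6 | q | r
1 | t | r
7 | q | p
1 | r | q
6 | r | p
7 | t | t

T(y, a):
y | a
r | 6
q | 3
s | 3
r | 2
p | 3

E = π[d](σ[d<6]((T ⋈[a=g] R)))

σ filters on d, owned by the right side.
E' = π[d]((T ⋈[a=g] σ[d<6](R)))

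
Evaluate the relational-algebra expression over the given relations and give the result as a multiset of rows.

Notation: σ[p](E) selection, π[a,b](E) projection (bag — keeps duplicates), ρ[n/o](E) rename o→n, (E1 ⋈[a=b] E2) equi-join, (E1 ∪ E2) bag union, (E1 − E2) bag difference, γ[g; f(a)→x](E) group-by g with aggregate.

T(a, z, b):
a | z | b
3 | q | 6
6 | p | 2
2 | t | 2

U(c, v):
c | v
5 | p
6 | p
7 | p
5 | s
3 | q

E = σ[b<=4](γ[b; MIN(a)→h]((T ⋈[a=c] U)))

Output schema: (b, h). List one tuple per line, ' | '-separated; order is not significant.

Per-node cardinality:
  T → 3
  U → 5
  (T ⋈[a=c] U) → 2
  γ[b; MIN(a)→h]((T ⋈[a=c] U)) → 2
  σ[b<=4](γ[b; MIN(a)→h]((T ⋈[a=c] U))) → 1

== RESULT ==
b | h
2 | 6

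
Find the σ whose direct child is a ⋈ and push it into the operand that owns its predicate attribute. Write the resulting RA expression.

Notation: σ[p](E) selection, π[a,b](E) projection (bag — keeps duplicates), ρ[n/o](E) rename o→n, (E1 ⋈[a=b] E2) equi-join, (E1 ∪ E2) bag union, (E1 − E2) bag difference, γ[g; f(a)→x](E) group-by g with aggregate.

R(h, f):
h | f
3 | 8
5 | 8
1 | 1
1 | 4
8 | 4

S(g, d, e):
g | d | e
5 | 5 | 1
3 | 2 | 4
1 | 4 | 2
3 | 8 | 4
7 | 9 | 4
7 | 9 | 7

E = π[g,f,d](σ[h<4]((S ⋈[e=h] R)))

σ filters on h, owned by the right side.
E' = π[g,f,d]((S ⋈[e=h] σ[h<4](R)))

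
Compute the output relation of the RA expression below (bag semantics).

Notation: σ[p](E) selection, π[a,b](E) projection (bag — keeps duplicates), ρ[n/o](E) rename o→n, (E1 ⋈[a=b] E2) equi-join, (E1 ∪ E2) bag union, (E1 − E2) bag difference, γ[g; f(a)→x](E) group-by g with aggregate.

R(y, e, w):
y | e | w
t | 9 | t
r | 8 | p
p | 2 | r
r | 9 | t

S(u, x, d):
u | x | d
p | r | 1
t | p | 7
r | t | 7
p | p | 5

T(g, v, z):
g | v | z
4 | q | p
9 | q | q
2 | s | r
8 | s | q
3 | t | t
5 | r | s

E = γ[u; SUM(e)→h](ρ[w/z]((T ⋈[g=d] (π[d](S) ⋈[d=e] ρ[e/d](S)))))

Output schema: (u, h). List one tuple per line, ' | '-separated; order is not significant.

Row counts bottom-up:
  T → 6
  S → 4
  π[d](S) → 4
  S → 4
  ρ[e/d](S) → 4
  (π[d](S) ⋈[d=e] ρ[e/d](S)) → 6
  (T ⋈[g=d] (π[d](S) ⋈[d=e] ρ[e/d](S))) → 1
  ρ[w/z]((T ⋈[g=d] (π[d](S) ⋈[d=e] ρ[e/d](S)))) → 1
  γ[u; SUM(e)→h](ρ[w/z]((T ⋈[g=d] (π[d](S) ⋈[d=e] ρ[e/d](S))))) → 1

== RESULT ==
u | h
p | 5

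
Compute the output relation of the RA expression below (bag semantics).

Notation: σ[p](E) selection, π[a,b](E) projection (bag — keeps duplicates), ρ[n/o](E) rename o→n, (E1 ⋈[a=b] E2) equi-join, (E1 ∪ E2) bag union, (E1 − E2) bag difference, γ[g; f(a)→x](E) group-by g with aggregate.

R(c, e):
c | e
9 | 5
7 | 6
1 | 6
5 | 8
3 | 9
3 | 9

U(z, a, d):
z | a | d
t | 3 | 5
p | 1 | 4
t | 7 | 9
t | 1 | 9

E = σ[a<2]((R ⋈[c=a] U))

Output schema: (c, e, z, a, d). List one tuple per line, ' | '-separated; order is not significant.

Per-node cardinality:
  R → 6
  U → 4
  (R ⋈[c=a] U) → 5
  σ[a<2]((R ⋈[c=a] U)) → 2

== RESULT ==
c | e | z | a | d
1 | 6 | p | 1 | 4
1 | 6 | t | 1 | 9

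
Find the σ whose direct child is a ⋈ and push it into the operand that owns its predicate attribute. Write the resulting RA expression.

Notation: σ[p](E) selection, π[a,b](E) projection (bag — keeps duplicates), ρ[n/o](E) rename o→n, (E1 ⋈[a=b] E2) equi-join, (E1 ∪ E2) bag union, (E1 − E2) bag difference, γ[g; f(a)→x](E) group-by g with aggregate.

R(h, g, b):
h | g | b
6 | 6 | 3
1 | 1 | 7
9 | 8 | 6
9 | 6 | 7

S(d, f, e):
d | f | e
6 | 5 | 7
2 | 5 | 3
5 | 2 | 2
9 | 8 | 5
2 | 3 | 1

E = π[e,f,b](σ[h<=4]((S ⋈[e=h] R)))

σ filters on h, owned by the right side.
E' = π[e,f,b]((S ⋈[e=h] σ[h<=4](R)))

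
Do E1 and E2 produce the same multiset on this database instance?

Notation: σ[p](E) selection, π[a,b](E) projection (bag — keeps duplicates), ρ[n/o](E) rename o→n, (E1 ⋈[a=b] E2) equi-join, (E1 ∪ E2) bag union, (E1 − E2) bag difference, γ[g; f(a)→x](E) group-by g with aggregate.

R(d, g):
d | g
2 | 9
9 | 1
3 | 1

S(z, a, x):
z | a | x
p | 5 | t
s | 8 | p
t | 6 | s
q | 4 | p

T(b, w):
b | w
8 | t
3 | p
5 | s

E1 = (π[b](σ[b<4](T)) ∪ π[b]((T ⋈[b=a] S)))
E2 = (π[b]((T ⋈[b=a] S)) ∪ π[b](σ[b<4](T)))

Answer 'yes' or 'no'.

E1 row counts bottom-up:
  T → 3
  σ[b<4](T) → 1
  π[b](σ[b<4](T)) → 1
  T → 3
  S → 4
  (T ⋈[b=a] S) → 2
  π[b]((T ⋈[b=a] S)) → 2
  (π[b](σ[b<4](T)) ∪ π[b]((T ⋈[b=a] S))) → 3
E2 row counts bottom-up:
  T → 3
  S → 4
  (T ⋈[b=a] S) → 2
  π[b]((T ⋈[b=a] S)) → 2
  T → 3
  σ[b<4](T) → 1
  π[b](σ[b<4](T)) → 1
  (π[b]((T ⋈[b=a] S)) ∪ π[b](σ[b<4](T))) → 3

E1 and E2 produce the same multiset:
b
3
5
8

yes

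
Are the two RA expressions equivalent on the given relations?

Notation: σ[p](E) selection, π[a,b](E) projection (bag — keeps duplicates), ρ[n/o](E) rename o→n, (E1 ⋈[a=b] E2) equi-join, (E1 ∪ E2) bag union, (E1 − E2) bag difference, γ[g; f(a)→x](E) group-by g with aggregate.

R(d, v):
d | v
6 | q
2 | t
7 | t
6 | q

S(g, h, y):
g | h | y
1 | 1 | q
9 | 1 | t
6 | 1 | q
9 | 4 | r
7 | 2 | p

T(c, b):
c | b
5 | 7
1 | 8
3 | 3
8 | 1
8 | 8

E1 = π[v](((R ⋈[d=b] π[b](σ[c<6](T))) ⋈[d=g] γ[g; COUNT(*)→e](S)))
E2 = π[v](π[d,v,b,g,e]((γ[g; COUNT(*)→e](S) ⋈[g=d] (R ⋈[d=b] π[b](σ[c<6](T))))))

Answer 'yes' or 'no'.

E1 per-node cardinality:
  R → 4
  T → 5
  σ[c<6](T) → 3
  π[b](σ[c<6](T)) → 3
  (R ⋈[d=b] π[b](σ[c<6](T))) → 1
  S → 5
  γ[g; COUNT(*)→e](S) → 4
  ((R ⋈[d=b] π[b](σ[c<6](T))) ⋈[d=g] γ[g; COUNT(*)→e](S)) → 1
  π[v](((R ⋈[d=b] π[b](σ[c<6](T))) ⋈[d=g] γ[g; COUNT(*)→e](S))) → 1
E2 per-node cardinality:
  S → 5
  γ[g; COUNT(*)→e](S) → 4
  R → 4
  T → 5
  σ[c<6](T) → 3
  π[b](σ[c<6](T)) → 3
  (R ⋈[d=b] π[b](σ[c<6](T))) → 1
  (γ[g; COUNT(*)→e](S) ⋈[g=d] (R ⋈[d=b] π[b](σ[c<6](T)))) → 1
  π[d,v,b,g,e]((γ[g; COUNT(*)→e](S) ⋈[g=d] (R ⋈[d=b] π[b](σ[c<6](T))))) → 1
  π[v](π[d,v,b,g,e]((γ[g; COUNT(*)→e](S) ⋈[g=d] (R ⋈[d=b] π[b](σ[c<6](T)))))) → 1

E1 and E2 produce the same multiset:
v
t

yes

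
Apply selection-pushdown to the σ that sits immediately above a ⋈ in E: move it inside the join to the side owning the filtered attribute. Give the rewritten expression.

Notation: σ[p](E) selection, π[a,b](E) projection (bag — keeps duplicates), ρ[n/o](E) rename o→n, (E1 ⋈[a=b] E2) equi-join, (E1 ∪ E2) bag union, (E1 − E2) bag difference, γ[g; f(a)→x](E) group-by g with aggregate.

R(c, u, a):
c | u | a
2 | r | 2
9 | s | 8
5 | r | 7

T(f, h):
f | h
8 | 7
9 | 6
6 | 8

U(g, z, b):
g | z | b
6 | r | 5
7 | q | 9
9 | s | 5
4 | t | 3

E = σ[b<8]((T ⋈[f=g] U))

σ filters on b, owned by the right side.
E' = (T ⋈[f=g] σ[b<8](U))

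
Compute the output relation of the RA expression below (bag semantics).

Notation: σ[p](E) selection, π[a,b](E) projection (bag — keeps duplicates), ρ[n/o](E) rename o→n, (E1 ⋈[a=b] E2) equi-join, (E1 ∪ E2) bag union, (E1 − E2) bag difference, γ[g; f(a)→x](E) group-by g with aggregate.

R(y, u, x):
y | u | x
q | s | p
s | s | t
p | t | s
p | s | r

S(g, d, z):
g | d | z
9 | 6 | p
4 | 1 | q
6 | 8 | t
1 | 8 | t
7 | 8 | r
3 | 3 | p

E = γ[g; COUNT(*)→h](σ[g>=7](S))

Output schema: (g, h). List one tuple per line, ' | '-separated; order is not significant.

Stepwise |·|:
  S → 6
  σ[g>=7](S) → 2
  γ[g; COUNT(*)→h](σ[g>=7](S)) → 2

== RESULT ==
g | h
7 | 1
9 | 1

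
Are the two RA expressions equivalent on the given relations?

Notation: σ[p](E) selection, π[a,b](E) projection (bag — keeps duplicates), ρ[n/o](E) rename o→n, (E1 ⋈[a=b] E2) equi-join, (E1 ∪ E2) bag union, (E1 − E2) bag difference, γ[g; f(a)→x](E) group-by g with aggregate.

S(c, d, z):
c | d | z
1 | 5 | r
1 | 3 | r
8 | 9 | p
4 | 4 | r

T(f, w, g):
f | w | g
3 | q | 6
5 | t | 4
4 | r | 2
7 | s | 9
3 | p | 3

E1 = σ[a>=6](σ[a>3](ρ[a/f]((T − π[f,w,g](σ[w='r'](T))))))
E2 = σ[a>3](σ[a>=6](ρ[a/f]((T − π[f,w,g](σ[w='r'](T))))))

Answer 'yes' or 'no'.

E1 per-node cardinality:
  T → 5
  T → 5
  σ[w='r'](T) → 1
  π[f,w,g](σ[w='r'](T)) → 1
  (T − π[f,w,g](σ[w='r'](T))) → 4
  ρ[a/f]((T − π[f,w,g](σ[w='r'](T)))) → 4
  σ[a>3](ρ[a/f]((T − π[f,w,g](σ[w='r'](T))))) → 2
  σ[a>=6](σ[a>3](ρ[a/f]((T − π[f,w,g](σ[w='r'](T)))))) → 1
E2 per-node cardinality:
  T → 5
  T → 5
  σ[w='r'](T) → 1
  π[f,w,g](σ[w='r'](T)) → 1
  (T − π[f,w,g](σ[w='r'](T))) → 4
  ρ[a/f]((T − π[f,w,g](σ[w='r'](T)))) → 4
  σ[a>=6](ρ[a/f]((T − π[f,w,g](σ[w='r'](T))))) → 1
  σ[a>3](σ[a>=6](ρ[a/f]((T − π[f,w,g](σ[w='r'](T)))))) → 1

E1 and E2 produce the same multiset:
a | w | g
7 | s | 9

yes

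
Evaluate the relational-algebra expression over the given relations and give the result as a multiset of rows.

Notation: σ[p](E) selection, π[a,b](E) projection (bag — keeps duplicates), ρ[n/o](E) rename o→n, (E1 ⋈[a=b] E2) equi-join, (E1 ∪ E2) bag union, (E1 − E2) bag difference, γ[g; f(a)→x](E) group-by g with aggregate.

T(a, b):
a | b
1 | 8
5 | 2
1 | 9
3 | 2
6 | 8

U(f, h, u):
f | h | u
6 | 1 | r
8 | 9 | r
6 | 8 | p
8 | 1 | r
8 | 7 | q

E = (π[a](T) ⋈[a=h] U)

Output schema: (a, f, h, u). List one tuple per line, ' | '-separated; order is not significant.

Subexpression sizes:
  T → 5
  π[a](T) → 5
  U → 5
  (π[a](T) ⋈[a=h] U) → 4

== RESULT ==
a | f | h | u
1 | 6 | 1 | r
1 | 6 | 1 | r
1 | 8 | 1 | r
1 | 8 | 1 | r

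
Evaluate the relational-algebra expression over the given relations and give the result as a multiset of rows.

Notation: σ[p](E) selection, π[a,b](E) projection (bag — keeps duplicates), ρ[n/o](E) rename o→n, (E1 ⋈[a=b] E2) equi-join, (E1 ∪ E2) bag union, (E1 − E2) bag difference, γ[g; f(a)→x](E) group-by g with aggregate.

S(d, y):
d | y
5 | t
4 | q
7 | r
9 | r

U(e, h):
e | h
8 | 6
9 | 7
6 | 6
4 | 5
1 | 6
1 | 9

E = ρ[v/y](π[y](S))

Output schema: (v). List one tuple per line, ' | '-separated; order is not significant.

Stepwise |·|:
  S → 4
  π[y](S) → 4
  ρ[v/y](π[y](S)) → 4

== RESULT ==
v
q
r
r
t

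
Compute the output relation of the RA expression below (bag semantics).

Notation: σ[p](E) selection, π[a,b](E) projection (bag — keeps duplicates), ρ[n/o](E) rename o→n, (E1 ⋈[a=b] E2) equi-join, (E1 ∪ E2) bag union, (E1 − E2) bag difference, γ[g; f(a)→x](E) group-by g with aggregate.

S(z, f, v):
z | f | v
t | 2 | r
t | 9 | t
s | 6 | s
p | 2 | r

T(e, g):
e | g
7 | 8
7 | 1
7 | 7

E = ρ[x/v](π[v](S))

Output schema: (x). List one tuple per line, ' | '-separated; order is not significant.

Stepwise |·|:
  S → 4
  π[v](S) → 4
  ρ[x/v](π[v](S)) → 4

== RESULT ==
x
r
r
s
t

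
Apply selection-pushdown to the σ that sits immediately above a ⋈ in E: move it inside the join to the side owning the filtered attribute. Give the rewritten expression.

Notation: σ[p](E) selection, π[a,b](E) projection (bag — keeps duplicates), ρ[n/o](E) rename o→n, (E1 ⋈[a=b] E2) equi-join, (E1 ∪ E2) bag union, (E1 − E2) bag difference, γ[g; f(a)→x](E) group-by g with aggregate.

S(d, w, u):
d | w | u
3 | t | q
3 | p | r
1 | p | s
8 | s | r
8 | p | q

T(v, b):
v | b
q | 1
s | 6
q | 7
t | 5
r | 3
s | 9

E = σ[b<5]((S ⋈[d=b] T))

σ filters on b, owned by the right side.
E' = (S ⋈[d=b] σ[b<5](T))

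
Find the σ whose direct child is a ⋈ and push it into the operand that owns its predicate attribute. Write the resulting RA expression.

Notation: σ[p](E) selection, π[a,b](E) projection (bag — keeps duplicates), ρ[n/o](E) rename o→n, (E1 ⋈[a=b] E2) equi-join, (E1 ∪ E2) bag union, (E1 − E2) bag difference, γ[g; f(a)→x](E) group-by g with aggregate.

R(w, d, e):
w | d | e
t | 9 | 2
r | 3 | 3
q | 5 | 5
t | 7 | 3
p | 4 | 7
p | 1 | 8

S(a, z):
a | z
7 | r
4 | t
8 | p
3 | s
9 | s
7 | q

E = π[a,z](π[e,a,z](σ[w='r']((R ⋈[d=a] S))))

σ filters on w, owned by the left side.
E' = π[a,z](π[e,a,z]((σ[w='r'](R) ⋈[d=a] S)))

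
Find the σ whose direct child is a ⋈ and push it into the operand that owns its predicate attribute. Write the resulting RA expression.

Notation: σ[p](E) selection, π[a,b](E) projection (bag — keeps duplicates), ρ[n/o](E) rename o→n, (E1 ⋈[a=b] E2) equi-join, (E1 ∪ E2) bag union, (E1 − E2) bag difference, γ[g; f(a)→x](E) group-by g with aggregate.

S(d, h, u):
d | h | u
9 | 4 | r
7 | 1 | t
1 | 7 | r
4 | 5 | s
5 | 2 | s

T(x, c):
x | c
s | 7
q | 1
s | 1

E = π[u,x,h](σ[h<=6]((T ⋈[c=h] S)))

σ filters on h, owned by the right side.
E' = π[u,x,h]((T ⋈[c=h] σ[h<=6](S)))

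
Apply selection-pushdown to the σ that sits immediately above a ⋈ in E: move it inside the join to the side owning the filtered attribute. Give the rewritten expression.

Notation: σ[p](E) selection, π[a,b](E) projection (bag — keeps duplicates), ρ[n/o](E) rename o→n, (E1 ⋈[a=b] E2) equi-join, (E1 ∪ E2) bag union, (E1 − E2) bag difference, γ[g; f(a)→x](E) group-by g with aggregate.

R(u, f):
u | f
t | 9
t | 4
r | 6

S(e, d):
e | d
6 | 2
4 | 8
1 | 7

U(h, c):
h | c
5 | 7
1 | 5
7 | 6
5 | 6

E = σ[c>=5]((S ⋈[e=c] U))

σ filters on c, owned by the right side.
E' = (S ⋈[e=c] σ[c>=5](U))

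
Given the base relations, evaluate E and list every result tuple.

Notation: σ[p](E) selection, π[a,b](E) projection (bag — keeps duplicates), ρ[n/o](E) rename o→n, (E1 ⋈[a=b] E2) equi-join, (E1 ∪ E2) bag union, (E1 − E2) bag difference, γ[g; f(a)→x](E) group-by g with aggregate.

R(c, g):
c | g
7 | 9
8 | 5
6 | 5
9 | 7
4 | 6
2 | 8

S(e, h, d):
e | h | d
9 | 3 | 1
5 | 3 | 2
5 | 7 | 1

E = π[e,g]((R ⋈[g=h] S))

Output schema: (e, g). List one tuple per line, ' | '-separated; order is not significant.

Per-node cardinality:
  R → 6
  S → 3
  (R ⋈[g=h] S) → 1
  π[e,g]((R ⋈[g=h] S)) → 1

== RESULT ==
e | g
5 | 7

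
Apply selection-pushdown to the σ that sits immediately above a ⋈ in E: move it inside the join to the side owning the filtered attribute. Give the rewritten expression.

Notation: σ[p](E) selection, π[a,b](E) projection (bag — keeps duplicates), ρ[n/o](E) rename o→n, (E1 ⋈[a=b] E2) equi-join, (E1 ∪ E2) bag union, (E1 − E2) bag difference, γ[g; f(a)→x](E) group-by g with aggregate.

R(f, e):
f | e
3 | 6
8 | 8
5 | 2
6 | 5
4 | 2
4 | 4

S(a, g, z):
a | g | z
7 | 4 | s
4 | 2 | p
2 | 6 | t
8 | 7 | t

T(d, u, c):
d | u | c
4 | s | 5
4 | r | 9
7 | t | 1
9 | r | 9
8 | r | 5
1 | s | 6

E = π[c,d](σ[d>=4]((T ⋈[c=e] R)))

σ filters on d, owned by the left side.
E' = π[c,d]((σ[d>=4](T) ⋈[c=e] R))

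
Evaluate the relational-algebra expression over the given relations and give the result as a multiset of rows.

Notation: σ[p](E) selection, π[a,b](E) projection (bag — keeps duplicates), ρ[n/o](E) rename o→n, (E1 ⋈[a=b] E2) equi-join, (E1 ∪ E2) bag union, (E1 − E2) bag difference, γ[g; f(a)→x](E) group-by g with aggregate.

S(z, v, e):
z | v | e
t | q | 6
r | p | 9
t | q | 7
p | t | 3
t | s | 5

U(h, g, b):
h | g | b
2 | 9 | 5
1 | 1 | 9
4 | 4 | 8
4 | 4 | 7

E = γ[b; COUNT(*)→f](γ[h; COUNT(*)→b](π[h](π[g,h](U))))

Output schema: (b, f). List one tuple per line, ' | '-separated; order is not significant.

Subexpression sizes:
  U → 4
  π[g,h](U) → 4
  π[h](π[g,h](U)) → 4
  γ[h; COUNT(*)→b](π[h](π[g,h](U))) → 3
  γ[b; COUNT(*)→f](γ[h; COUNT(*)→b](π[h](π[g,h](U)))) → 2

== RESULT ==
b | f
1 | 2
2 | 1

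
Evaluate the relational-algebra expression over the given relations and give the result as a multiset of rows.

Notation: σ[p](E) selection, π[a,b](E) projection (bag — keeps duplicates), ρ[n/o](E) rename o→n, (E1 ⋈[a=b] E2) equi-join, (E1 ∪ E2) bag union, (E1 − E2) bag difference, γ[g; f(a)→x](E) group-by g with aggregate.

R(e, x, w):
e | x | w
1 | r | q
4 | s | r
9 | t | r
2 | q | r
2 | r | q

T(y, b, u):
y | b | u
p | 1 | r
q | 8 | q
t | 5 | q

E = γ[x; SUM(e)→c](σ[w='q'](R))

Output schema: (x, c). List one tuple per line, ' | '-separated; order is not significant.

Subexpression sizes:
  R → 5
  σ[w='q'](R) → 2
  γ[x; SUM(e)→c](σ[w='q'](R)) → 1

== RESULT ==
x | c
r | 3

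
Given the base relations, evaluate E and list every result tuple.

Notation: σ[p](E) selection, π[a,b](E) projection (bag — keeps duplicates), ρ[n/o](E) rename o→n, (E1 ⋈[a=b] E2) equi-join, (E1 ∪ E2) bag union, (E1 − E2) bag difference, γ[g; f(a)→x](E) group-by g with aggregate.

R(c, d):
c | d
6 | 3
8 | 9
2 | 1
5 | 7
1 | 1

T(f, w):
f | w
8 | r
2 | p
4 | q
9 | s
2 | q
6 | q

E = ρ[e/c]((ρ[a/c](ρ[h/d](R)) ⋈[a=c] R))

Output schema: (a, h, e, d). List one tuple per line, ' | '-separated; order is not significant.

Subexpression sizes:
  R → 5
  ρ[h/d](R) → 5
  ρ[a/c](ρ[h/d](R)) → 5
  R → 5
  (ρ[a/c](ρ[h/d](R)) ⋈[a=c] R) → 5
  ρ[e/c]((ρ[a/c](ρ[h/d](R)) ⋈[a=c] R)) → 5

== RESULT ==
a | h | e | d
1 | 1 | 1 | 1
2 | 1 | 2 | 1
5 | 7 | 5 | 7
6 | 3 | 6 | 3
8 | 9 | 8 | 9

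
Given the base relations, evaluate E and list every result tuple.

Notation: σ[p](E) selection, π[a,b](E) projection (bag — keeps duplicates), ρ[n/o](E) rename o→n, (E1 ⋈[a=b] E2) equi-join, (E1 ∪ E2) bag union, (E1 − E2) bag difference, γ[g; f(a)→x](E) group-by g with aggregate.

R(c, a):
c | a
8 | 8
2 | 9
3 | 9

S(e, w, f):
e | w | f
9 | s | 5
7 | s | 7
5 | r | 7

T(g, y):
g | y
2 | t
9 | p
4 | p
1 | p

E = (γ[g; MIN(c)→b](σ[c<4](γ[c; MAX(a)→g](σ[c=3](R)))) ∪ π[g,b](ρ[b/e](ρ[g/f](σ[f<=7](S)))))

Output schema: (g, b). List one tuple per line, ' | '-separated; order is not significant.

Stepwise |·|:
  R → 3
  σ[c=3](R) → 1
  γ[c; MAX(a)→g](σ[c=3](R)) → 1
  σ[c<4](γ[c; MAX(a)→g](σ[c=3](R))) → 1
  γ[g; MIN(c)→b](σ[c<4](γ[c; MAX(a)→g](σ[c=3](R)))) → 1
  S → 3
  σ[f<=7](S) → 3
  ρ[g/f](σ[f<=7](S)) → 3
  ρ[b/e](ρ[g/f](σ[f<=7](S))) → 3
  π[g,b](ρ[b/e](ρ[g/f](σ[f<=7](S)))) → 3
  (γ[g; MIN(c)→b](σ[c<4](γ[c; MAX(a)→g](σ[c=3](R)))) ∪ π[g,b](ρ[b/e](ρ[g/f](σ[f<=7](S))))) → 4

== RESULT ==
g | b
5 | 9
7 | 5
7 | 7
9 | 3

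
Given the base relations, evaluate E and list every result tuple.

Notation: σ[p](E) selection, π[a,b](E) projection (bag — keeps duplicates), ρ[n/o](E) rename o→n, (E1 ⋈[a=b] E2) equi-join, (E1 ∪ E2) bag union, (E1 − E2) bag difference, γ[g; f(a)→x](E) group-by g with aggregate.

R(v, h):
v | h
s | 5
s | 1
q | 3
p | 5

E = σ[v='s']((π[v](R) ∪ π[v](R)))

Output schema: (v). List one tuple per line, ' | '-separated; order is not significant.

Stepwise |·|:
  R → 4
  π[v](R) → 4
  R → 4
  π[v](R) → 4
  (π[v](R) ∪ π[v](R)) → 8
  σ[v='s']((π[v](R) ∪ π[v](R))) → 4

== RESULT ==
v
s
s
s
s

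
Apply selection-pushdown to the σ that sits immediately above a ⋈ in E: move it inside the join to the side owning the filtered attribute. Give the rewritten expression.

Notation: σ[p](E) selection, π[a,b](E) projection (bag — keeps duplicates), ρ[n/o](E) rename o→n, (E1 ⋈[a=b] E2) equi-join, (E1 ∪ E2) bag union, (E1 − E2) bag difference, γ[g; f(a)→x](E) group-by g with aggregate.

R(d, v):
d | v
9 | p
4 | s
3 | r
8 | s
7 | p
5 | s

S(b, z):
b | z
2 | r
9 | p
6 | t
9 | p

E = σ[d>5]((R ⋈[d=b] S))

σ filters on d, owned by the left side.
E' = (σ[d>5](R) ⋈[d=b] S)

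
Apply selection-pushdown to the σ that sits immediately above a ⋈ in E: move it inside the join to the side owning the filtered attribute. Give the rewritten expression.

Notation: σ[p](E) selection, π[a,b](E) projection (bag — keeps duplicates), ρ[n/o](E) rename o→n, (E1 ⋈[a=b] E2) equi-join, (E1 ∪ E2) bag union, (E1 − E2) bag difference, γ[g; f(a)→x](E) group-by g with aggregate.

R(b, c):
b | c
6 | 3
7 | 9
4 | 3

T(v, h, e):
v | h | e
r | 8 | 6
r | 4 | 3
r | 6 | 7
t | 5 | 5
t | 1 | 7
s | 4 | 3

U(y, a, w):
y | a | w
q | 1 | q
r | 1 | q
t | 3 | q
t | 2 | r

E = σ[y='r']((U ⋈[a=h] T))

σ filters on y, owned by the left side.
E' = (σ[y='r'](U) ⋈[a=h] T)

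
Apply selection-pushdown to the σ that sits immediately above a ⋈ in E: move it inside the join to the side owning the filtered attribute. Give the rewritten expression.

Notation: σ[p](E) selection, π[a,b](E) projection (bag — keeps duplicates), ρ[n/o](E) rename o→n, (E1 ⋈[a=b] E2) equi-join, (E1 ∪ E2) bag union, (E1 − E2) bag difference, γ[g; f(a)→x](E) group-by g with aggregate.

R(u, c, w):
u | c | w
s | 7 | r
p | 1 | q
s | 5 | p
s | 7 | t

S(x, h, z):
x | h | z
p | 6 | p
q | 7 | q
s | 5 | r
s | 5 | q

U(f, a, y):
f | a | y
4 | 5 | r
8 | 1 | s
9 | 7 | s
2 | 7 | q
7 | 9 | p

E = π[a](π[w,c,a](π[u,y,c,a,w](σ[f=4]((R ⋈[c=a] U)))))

σ filters on f, owned by the right side.
E' = π[a](π[w,c,a](π[u,y,c,a,w]((R ⋈[c=a] σ[f=4](U)))))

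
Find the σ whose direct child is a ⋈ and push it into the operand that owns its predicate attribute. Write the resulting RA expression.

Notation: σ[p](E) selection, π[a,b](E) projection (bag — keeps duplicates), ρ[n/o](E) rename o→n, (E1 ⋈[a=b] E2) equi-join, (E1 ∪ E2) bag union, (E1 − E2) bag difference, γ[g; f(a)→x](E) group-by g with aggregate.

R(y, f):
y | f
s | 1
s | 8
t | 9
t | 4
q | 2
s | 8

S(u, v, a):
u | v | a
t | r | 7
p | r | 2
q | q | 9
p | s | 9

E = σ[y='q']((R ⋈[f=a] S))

σ filters on y, owned by the left side.
E' = (σ[y='q'](R) ⋈[f=a] S)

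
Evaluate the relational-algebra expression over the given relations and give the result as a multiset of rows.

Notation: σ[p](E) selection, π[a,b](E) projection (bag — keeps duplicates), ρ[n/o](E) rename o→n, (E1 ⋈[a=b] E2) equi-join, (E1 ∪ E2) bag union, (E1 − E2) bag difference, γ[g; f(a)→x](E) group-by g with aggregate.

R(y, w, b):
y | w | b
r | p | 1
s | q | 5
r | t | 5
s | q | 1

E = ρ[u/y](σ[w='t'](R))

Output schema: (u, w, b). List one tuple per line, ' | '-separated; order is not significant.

Row counts bottom-up:
  R → 4
  σ[w='t'](R) → 1
  ρ[u/y](σ[w='t'](R)) → 1

== RESULT ==
u | w | b
r | t | 5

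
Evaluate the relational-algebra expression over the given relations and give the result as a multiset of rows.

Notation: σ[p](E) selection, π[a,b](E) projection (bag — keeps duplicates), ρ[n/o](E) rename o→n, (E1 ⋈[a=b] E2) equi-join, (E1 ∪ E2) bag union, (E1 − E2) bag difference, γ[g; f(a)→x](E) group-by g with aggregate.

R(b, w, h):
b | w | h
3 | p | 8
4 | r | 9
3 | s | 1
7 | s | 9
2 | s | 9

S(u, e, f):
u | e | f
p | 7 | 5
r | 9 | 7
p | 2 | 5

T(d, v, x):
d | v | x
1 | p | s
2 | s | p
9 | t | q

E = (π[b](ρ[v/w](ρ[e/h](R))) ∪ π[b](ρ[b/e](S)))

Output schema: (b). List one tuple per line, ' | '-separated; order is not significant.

Subexpression sizes:
  R → 5
  ρ[e/h](R) → 5
  ρ[v/w](ρ[e/h](R)) → 5
  π[b](ρ[v/w](ρ[e/h](R))) → 5
  S → 3
  ρ[b/e](S) → 3
  π[b](ρ[b/e](S)) → 3
  (π[b](ρ[v/w](ρ[e/h](R))) ∪ π[b](ρ[b/e](S))) → 8

== RESULT ==
b
2
2
3
3
4
7
7
9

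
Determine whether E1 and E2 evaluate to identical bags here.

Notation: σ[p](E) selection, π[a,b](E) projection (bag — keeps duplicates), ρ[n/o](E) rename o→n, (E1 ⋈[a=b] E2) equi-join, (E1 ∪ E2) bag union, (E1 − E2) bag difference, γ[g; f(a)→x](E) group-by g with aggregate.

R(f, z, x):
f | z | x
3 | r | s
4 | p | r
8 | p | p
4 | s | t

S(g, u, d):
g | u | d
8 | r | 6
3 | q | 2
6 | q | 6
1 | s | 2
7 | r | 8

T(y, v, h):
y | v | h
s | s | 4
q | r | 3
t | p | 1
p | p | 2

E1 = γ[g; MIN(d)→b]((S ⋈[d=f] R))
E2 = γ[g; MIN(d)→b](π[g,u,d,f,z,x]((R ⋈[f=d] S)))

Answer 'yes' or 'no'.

E1 subexpression sizes:
  S → 5
  R → 4
  (S ⋈[d=f] R) → 1
  γ[g; MIN(d)→b]((S ⋈[d=f] R)) → 1
E2 subexpression sizes:
  R → 4
  S → 5
  (R ⋈[f=d] S) → 1
  π[g,u,d,f,z,x]((R ⋈[f=d] S)) → 1
  γ[g; MIN(d)→b](π[g,u,d,f,z,x]((R ⋈[f=d] S))) → 1

E1 and E2 produce the same multiset:
g | b
7 | 8

yes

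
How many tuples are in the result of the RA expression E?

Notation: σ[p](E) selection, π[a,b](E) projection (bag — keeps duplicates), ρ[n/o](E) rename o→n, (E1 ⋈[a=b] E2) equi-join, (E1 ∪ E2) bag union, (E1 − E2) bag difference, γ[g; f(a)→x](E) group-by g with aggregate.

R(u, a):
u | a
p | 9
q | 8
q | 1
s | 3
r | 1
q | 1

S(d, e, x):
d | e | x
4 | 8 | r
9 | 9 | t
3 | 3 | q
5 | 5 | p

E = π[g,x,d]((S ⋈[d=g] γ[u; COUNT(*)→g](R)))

Stepwise |·|:
  S → 4
  R → 6
  γ[u; COUNT(*)→g](R) → 4
  (S ⋈[d=g] γ[u; COUNT(*)→g](R)) → 1
  π[g,x,d]((S ⋈[d=g] γ[u; COUNT(*)→g](R))) → 1

|E| = 1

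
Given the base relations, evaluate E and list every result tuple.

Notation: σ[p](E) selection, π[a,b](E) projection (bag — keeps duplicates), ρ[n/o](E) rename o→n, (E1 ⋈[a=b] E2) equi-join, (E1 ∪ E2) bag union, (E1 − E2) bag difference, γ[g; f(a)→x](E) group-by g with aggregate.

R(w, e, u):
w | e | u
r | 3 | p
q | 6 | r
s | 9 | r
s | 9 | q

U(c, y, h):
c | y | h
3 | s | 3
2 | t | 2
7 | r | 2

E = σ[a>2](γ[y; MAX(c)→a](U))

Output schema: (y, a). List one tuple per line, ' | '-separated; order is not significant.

Per-node cardinality:
  U → 3
  γ[y; MAX(c)→a](U) → 3
  σ[a>2](γ[y; MAX(c)→a](U)) → 2

== RESULT ==
y | a
r | 7
s | 3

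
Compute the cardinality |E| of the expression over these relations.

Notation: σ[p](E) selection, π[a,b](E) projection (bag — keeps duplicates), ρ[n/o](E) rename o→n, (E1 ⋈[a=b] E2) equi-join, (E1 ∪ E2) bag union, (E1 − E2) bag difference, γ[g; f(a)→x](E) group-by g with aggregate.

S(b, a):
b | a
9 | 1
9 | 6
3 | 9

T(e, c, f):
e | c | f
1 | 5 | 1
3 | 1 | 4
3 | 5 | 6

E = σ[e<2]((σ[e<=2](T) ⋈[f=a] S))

Subexpression sizes:
  T → 3
  σ[e<=2](T) → 1
  S → 3
  (σ[e<=2](T) ⋈[f=a] S) → 1
  σ[e<2]((σ[e<=2](T) ⋈[f=a] S)) → 1

|E| = 1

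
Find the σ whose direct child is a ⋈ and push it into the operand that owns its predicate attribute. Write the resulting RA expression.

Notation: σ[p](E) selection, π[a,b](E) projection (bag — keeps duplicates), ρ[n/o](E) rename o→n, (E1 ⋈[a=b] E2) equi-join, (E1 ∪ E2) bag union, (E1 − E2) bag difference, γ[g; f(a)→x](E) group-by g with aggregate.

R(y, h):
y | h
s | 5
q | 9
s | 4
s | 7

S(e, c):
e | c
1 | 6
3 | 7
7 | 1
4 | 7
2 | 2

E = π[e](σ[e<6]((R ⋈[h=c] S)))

σ filters on e, owned by the right side.
E' = π[e]((R ⋈[h=c] σ[e<6](S)))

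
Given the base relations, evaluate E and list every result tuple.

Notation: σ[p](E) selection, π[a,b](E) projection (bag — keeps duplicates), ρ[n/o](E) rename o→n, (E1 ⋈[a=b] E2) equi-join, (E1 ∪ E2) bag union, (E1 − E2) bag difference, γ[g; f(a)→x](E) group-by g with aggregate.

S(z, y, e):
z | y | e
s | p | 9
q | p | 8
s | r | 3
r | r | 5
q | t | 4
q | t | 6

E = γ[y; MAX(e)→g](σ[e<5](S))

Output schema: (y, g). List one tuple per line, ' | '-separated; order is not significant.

Row counts bottom-up:
  S → 6
  σ[e<5](S) → 2
  γ[y; MAX(e)→g](σ[e<5](S)) → 2

== RESULT ==
y | g
r | 3
t | 4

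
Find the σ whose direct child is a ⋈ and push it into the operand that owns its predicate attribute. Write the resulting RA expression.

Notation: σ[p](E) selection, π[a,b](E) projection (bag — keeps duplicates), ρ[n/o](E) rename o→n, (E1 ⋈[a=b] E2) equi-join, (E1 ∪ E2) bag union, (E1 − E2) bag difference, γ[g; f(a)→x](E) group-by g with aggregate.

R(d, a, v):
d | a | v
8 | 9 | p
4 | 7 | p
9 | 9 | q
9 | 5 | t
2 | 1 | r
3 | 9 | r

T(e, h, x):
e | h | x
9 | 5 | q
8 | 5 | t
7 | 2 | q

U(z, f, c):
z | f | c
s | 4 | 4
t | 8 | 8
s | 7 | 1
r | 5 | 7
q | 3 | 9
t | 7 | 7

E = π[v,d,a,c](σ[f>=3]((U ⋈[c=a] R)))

σ filters on f, owned by the left side.
E' = π[v,d,a,c]((σ[f>=3](U) ⋈[c=a] R))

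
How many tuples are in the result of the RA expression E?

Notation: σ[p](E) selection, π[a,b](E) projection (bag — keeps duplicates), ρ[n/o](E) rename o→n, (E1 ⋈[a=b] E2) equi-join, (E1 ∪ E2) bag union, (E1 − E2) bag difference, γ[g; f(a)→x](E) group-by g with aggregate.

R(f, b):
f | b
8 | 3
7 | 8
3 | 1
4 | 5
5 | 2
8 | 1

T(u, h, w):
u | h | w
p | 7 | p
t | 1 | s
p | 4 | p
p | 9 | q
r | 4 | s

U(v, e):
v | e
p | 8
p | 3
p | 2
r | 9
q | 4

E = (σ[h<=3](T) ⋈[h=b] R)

Subexpression sizes:
  T → 5
  σ[h<=3](T) → 1
  R → 6
  (σ[h<=3](T) ⋈[h=b] R) → 2

|E| = 2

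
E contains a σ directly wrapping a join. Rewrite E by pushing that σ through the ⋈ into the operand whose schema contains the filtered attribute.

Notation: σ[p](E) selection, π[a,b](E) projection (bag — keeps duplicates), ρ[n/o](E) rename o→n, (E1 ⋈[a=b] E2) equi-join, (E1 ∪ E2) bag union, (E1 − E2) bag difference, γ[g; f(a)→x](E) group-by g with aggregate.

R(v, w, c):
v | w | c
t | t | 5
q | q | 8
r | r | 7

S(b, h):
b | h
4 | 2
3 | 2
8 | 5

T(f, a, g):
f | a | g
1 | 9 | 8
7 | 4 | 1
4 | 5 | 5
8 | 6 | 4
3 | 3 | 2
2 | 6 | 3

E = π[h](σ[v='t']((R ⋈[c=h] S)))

σ filters on v, owned by the left side.
E' = π[h]((σ[v='t'](R) ⋈[c=h] S))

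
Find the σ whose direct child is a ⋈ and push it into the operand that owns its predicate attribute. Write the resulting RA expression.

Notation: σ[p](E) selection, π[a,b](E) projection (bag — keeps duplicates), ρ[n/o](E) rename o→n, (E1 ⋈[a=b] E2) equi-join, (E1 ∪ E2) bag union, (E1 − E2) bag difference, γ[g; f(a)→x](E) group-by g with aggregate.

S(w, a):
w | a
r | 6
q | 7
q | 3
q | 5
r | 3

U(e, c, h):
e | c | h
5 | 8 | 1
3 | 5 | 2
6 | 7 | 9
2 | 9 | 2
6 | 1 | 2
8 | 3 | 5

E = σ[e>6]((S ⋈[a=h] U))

σ filters on e, owned by the right side.
E' = (S ⋈[a=h] σ[e>6](U))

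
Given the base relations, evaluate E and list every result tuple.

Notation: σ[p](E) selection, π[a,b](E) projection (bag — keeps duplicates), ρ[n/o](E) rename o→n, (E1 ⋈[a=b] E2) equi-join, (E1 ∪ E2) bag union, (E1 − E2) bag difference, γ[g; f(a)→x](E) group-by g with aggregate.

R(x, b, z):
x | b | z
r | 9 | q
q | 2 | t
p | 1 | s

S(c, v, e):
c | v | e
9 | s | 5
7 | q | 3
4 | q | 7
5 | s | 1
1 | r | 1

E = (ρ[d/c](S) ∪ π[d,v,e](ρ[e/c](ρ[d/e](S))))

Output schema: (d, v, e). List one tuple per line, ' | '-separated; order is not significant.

Subexpression sizes:
  S → 5
  ρ[d/c](S) → 5
  S → 5
  ρ[d/e](S) → 5
  ρ[e/c](ρ[d/e](S)) → 5
  π[d,v,e](ρ[e/c](ρ[d/e](S))) → 5
  (ρ[d/c](S) ∪ π[d,v,e](ρ[e/c](ρ[d/e](S)))) → 10

== RESULT ==
d | v | e
1 | r | 1
1 | r | 1
1 | s | 5
3 | q | 7
4 | q | 7
5 | s | 1
5 | s | 9
7 | q | 3
7 | q | 4
9 | s | 5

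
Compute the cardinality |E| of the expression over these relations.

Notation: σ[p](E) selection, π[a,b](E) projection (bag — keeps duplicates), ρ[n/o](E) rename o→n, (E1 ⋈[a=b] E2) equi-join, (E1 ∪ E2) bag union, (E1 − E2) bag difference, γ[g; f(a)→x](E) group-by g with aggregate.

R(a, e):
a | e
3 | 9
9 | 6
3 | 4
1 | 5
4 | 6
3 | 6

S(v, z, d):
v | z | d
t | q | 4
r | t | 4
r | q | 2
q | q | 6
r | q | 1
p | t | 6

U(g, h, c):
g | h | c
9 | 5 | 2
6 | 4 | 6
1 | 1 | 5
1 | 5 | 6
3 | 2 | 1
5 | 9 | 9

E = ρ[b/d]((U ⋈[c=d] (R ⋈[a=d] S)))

Subexpression sizes:
  U → 6
  R → 6
  S → 6
  (R ⋈[a=d] S) → 3
  (U ⋈[c=d] (R ⋈[a=d] S)) → 1
  ρ[b/d]((U ⋈[c=d] (R ⋈[a=d] S))) → 1

|E| = 1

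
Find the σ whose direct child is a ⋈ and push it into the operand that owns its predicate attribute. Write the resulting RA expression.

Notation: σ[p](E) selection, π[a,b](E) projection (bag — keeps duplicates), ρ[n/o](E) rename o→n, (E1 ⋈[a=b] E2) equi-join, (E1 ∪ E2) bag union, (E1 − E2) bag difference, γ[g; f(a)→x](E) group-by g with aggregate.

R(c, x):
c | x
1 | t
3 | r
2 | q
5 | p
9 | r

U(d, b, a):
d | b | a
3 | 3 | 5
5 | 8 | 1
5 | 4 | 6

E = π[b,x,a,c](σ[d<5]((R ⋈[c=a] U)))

σ filters on d, owned by the right side.
E' = π[b,x,a,c]((R ⋈[c=a] σ[d<5](U)))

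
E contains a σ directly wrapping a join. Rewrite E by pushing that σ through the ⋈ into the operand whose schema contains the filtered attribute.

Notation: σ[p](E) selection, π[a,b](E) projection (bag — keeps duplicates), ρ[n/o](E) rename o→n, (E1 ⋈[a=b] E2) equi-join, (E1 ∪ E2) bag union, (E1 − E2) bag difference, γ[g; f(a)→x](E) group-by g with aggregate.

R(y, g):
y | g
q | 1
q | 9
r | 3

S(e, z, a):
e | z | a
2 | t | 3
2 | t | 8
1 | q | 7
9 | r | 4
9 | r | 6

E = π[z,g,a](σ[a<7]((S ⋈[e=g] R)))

σ filters on a, owned by the left side.
E' = π[z,g,a]((σ[a<7](S) ⋈[e=g] R))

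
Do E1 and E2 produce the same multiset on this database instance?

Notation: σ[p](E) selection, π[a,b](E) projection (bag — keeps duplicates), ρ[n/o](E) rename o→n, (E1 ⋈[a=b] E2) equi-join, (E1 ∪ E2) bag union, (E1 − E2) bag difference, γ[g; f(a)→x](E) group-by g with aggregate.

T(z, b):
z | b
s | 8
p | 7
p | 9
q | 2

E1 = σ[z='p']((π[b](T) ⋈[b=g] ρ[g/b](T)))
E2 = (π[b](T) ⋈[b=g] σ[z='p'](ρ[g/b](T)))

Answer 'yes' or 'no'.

E1 row counts bottom-up:
  T → 4
  π[b](T) → 4
  T → 4
  ρ[g/b](T) → 4
  (π[b](T) ⋈[b=g] ρ[g/b](T)) → 4
  σ[z='p']((π[b](T) ⋈[b=g] ρ[g/b](T))) → 2
E2 row counts bottom-up:
  T → 4
  π[b](T) → 4
  T → 4
  ρ[g/b](T) → 4
  σ[z='p'](ρ[g/b](T)) → 2
  (π[b](T) ⋈[b=g] σ[z='p'](ρ[g/b](T))) → 2

E1 and E2 produce the same multiset:
b | z | g
7 | p | 7
9 | p | 9

yes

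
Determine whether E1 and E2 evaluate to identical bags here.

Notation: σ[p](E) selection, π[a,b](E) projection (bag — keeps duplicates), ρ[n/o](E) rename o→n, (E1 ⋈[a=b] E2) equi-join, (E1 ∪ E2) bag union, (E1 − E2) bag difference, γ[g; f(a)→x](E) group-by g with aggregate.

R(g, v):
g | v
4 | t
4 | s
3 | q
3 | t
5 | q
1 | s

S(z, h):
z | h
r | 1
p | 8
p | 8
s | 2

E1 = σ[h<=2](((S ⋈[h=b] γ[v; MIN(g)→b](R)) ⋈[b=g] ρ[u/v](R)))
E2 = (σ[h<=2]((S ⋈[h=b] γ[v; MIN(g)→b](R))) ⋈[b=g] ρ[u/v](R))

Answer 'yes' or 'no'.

E1 row counts bottom-up:
  S → 4
  R → 6
  γ[v; MIN(g)→b](R) → 3
  (S ⋈[h=b] γ[v; MIN(g)→b](R)) → 1
  R → 6
  ρ[u/v](R) → 6
  ((S ⋈[h=b] γ[v; MIN(g)→b](R)) ⋈[b=g] ρ[u/v](R)) → 1
  σ[h<=2](((S ⋈[h=b] γ[v; MIN(g)→b](R)) ⋈[b=g] ρ[u/v](R))) → 1
E2 row counts bottom-up:
  S → 4
  R → 6
  γ[v; MIN(g)→b](R) → 3
  (S ⋈[h=b] γ[v; MIN(g)→b](R)) → 1
  σ[h<=2]((S ⋈[h=b] γ[v; MIN(g)→b](R))) → 1
  R → 6
  ρ[u/v](R) → 6
  (σ[h<=2]((S ⋈[h=b] γ[v; MIN(g)→b](R))) ⋈[b=g] ρ[u/v](R)) → 1

E1 and E2 produce the same multiset:
z | h | v | b | g | u
r | 1 | s | 1 | 1 | s

yes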